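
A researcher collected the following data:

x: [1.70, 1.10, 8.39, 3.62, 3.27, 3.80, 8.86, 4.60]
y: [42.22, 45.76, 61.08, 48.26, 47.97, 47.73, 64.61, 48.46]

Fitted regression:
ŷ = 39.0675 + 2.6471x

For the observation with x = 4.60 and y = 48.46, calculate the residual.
Residual = -2.7842

The residual is the difference between the actual value and the predicted value:

Residual = y - ŷ

Step 1: Calculate predicted value
ŷ = 39.0675 + 2.6471 × 4.60
ŷ = 51.2442

Step 2: Calculate residual
Residual = 48.46 - 51.2442
Residual = -2.7842

Sign check: y < ŷ, so the point is below the line and the fit overestimates here.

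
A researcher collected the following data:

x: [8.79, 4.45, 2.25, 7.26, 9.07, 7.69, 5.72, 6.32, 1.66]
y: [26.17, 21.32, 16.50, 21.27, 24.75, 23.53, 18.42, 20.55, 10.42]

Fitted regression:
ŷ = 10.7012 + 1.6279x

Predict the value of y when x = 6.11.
ŷ = 20.6477

To predict y for x = 6.11, substitute into the regression equation:

ŷ = 10.7012 + 1.6279 × 6.11
ŷ = 10.7012 + 9.9465
ŷ = 20.6477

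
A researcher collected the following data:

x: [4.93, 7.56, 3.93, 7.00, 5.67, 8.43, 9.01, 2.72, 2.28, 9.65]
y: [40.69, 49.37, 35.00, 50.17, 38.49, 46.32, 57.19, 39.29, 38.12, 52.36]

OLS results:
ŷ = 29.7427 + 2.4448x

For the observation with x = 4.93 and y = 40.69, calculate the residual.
Residual = -1.1056

The residual is the difference between the actual value and the predicted value:

Residual = y - ŷ

Step 1: Calculate predicted value
ŷ = 29.7427 + 2.4448 × 4.93
ŷ = 41.7956

Step 2: Calculate residual
Residual = 40.69 - 41.7956
Residual = -1.1056

The residual is negative, so the observed y = 40.69 sits below the regression line (the line overestimates it by 1.1056).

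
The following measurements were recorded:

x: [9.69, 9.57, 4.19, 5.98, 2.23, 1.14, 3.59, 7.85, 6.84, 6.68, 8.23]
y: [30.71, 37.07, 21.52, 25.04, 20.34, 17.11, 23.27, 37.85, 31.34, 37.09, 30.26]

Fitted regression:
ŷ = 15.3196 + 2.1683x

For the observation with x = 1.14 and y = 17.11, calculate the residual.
Residual = -0.6815

The residual is the difference between the actual value and the predicted value:

Residual = y - ŷ

Step 1: Calculate predicted value
ŷ = 15.3196 + 2.1683 × 1.14
ŷ = 17.7915

Step 2: Calculate residual
Residual = 17.11 - 17.7915
Residual = -0.6815

The residual is negative, so the observed y = 17.11 sits below the regression line (the line overestimates it by 0.6815).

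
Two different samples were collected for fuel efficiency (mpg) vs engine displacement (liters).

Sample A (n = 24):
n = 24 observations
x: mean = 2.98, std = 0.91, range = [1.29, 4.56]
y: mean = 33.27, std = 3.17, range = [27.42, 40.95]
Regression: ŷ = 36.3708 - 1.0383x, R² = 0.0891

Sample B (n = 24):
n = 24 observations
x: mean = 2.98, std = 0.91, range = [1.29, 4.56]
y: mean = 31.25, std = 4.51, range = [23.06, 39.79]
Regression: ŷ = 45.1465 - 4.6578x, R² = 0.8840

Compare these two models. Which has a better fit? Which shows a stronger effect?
Model B has the better fit (R² = 0.8840 vs 0.0891). Model B shows the stronger effect (|β₁| = 4.6578 vs 1.0383).

Model Comparison:

Which explains more variance? (R²)
- Model A: R² = 0.0891 → 8.91% of variance in fuel efficiency explained
- Model B: R² = 0.8840 → 88.40% of variance in fuel efficiency explained
- 0.8840 > 0.0891 → Model B has the better fit

Which has the larger per-liter effect? (|β₁|)
- Model A: β₁ = -1.0383 → predicted fuel efficiency falls 1.0383 mpg per additional liter of engine displacement
- Model B: β₁ = -4.6578 → predicted fuel efficiency falls 4.6578 mpg per additional liter of engine displacement
- |-1.0383| < |-4.6578| → Model B shows the stronger marginal effect

Note: A steeper slope doesn't make a better model if the scatter around the line is large.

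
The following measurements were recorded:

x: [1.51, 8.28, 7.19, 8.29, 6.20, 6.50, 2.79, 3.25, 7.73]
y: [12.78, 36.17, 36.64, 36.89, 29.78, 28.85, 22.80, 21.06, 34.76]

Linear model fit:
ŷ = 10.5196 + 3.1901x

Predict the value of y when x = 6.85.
ŷ = 32.3718

To predict y for x = 6.85, substitute into the regression equation:

ŷ = 10.5196 + 3.1901 × 6.85
ŷ = 10.5196 + 21.8522
ŷ = 32.3718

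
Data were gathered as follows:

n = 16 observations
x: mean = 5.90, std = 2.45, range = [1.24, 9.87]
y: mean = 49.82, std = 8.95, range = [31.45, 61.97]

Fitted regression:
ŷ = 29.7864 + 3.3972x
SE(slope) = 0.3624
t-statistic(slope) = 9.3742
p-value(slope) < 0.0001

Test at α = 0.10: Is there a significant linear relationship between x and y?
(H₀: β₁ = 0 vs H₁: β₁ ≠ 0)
p-value < 0.0001 < α = 0.10, so we reject H₀. The relationship is significant.

Hypothesis test for the slope coefficient:

H₀: β₁ = 0 (no linear relationship)
H₁: β₁ ≠ 0 (linear relationship exists)

Test statistic: t = β̂₁ / SE(β̂₁) = 3.3972 / 0.3624 = 9.3742

The p-value (<0.0001) is the probability, under H₀, of a t-statistic at least as extreme as |t| = 9.3742 (two-sided, df = n − 2 = 14).

Decision rule: reject H₀ if p-value < α.
p-value < 0.0001 < α = 0.10 → reject H₀.

At α = 0.10 the data do provide convincing evidence of a nonzero slope.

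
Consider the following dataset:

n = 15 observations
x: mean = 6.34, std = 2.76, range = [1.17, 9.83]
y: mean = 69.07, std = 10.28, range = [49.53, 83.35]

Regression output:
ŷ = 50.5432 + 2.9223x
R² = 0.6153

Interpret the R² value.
About 61.53% of the variability in y is accounted for by the regression on x (R² = 0.6153) — a moderate linear fit.

R² = 1 − SS_res/SS_tot compares the residual scatter to the total scatter of y about its mean.

Here R² = 0.6153:
- Explained: 61.53% of the variation in y
- Unexplained (residual): 100% − 61.53% = 38.47%
- Rule of thumb (below 0.3 weak; 0.3 to below 0.7 moderate; 0.7 and above strong) → moderate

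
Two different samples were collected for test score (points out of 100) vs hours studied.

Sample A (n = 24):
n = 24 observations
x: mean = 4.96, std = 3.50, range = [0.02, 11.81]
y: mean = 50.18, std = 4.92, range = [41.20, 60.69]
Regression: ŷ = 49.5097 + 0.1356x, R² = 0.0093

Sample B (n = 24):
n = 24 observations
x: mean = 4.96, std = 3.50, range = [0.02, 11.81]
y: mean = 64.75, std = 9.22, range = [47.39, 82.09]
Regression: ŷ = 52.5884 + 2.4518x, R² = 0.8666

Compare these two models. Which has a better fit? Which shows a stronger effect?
Model B has the better fit (R² = 0.8666 vs 0.0093). Model B shows the stronger effect (|β₁| = 2.4518 vs 0.1356).

Model Comparison:

Fit — compare R²:
- Model A: R² = 0.0093 → 0.93% of variance in test score explained
- Model B: R² = 0.8666 → 86.66% of variance in test score explained
- 0.8666 > 0.0093 → Model B has the better fit

Which has the larger per-hour effect? (|β₁|)
- Model A: β₁ = 0.1356 → predicted test score rises 0.1356 points per additional hour of study time
- Model B: β₁ = 2.4518 → predicted test score rises 2.4518 points per additional hour of study time
- |0.1356| < |2.4518| → Model B shows the stronger marginal effect

Notes:
- The two samples could reflect different populations, time periods, or measurement quality.
- A steeper slope doesn't make a better model if the scatter around the line is large.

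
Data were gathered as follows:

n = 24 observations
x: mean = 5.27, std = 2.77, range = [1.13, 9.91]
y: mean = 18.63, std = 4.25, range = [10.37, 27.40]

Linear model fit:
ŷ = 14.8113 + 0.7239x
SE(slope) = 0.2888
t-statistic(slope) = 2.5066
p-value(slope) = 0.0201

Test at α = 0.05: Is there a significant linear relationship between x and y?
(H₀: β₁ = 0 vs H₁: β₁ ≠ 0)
p-value = 0.0201 < α = 0.05, so we reject H₀. The relationship is significant.

Hypothesis test for the slope coefficient:

H₀: β₁ = 0 (no linear relationship)
H₁: β₁ ≠ 0 (linear relationship exists)

Test statistic: t = β̂₁ / SE(β̂₁) = 0.7239 / 0.2888 = 2.5066

p = 0.0201: how often a slope estimate this far from 0 (in SE units) would arise by chance if β₁ were truly 0.

Decision rule: reject H₀ if p-value < α.
p-value = 0.0201 < α = 0.05 → reject H₀.

At α = 0.05 the data do provide convincing evidence of a nonzero slope.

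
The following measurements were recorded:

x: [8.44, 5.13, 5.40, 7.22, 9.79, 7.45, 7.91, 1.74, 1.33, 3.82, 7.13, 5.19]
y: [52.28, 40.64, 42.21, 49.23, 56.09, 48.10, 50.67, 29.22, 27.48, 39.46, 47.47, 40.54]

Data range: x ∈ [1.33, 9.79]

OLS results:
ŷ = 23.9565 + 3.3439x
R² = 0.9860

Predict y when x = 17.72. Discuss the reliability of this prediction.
ŷ = 83.2104, but this is extrapolation (above the data range [1.33, 9.79]) and may be unreliable.

Prediction calculation:
ŷ = 23.9565 + 3.3439 × 17.72
ŷ = 83.2104

Reliability:
- Data range: x ∈ [1.33, 9.79]
- Prediction point: x = 17.72 is 7.93 units above the observed range → this is EXTRAPOLATION, not interpolation

Why that matters here:
- The standard error of prediction grows with (x − x̄)², and x = 17.72 is far from x̄ = 5.88
- Real relationships often flatten, saturate, or turn nonlinear at extremes
- The linear relationship may not hold outside the observed range

A defensible statement: 'if the linear trend continued to x = 17.72, y would be about 83.2104' — the premise is untested.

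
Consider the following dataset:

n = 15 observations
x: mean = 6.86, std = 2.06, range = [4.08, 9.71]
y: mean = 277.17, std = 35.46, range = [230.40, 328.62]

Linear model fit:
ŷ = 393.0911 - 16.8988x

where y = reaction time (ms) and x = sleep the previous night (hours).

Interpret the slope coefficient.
An increase of one hour in sleep is associated with a 16.8988 ms decrease in predicted reaction time.

The slope coefficient β₁ = -16.8988 represents the marginal effect of sleep on reaction time.

Interpretation:
- Sleep up by 1 hour → predicted reaction time decreases by 16.8988 ms
- This is a linear approximation: the same per-unit change is assumed across the whole observed x range
- The slope describes association in these data, not necessarily a causal effect

(β₀ = 393.0911 is the fitted value at x = 0 and is not part of the slope interpretation.)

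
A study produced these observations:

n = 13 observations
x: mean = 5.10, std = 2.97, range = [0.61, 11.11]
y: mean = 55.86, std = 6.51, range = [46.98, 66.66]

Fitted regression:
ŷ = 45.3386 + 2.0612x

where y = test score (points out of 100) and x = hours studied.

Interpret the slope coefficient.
An increase of one hour in study time is associated with a 2.0612 points increase in predicted test score.

The slope coefficient β₁ = 2.0612 represents the marginal effect of study time on test score.

Interpretation:
- Study time up by 1 hour → predicted test score increases by 2.0612 points
- This is a linear approximation: the same per-unit change is assumed across the whole observed x range

The intercept β₀ = 45.3386 is the predicted test score when study time = 0; since the smallest observed x is 0.61, this is an extrapolation and mainly anchors the line.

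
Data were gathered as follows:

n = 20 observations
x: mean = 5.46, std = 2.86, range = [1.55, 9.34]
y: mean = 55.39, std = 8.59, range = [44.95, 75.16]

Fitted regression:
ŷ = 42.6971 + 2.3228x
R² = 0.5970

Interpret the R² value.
The model explains 59.70% of the variance in y (R² = 0.5970), leaving 40.30% unexplained; the fit is moderate.

R² (coefficient of determination) measures the proportion of variance in y explained by the regression model.

Here R² = 0.5970:
- Explained: 59.70% of the variation in y
- Unexplained (residual): 100% − 59.70% = 40.30%
- Rule of thumb (below 0.3 weak; 0.3 to below 0.7 moderate; 0.7 and above strong) → moderate

Note: R² never decreases when predictors are added, so it should not be used alone to compare models of different size.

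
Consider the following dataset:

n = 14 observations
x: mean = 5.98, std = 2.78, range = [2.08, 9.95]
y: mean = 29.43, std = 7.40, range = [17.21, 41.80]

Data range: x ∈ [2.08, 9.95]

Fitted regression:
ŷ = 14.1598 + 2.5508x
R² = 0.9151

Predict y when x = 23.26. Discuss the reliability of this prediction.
ŷ = 73.4914, but this is extrapolation (above the data range [2.08, 9.95]) and may be unreliable.

Prediction calculation:
ŷ = 14.1598 + 2.5508 × 23.26
ŷ = 73.4914

Reliability:
- Data range: x ∈ [2.08, 9.95]
- Prediction point: x = 23.26 is 13.31 units above the observed range → this is EXTRAPOLATION, not interpolation

Why that matters here:
- The linear relationship may not hold outside the observed range
- The standard error of prediction grows with (x − x̄)², and x = 23.26 is far from x̄ = 5.98

Report the number if required, but flag clearly that it is an extrapolation.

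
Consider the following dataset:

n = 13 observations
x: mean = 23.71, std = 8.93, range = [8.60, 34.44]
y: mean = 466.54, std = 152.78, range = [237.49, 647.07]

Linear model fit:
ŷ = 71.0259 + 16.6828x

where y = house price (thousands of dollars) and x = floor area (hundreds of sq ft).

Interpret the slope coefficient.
For each additional hundred sq ft of floor area, predicted house price increases by approximately 16.6828 thousand dollars.

The slope coefficient β₁ = 16.6828 represents the marginal effect of floor area on house price.

Interpretation:
- Floor area up by 1 hundred sq ft → predicted house price increases by 16.6828 thousand dollars
- This is a linear approximation: the same per-unit change is assumed across the whole observed x range
- The sign (+) gives the direction; the magnitude 16.6828 gives the size of the effect per hundred sq ft

The intercept β₀ = 71.0259 is the predicted house price when floor area = 0; since the smallest observed x is 8.60, this is an extrapolation and mainly anchors the line.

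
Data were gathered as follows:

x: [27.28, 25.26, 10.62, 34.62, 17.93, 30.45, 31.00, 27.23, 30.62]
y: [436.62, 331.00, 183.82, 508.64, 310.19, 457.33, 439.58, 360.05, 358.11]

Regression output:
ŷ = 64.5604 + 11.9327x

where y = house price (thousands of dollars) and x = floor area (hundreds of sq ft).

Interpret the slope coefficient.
On average, house price is about 11.9327 thousand dollars higher for every extra hundred sq ft of floor area.

β₁ = 11.9327 is the change in predicted house price (thousand dollars) per additional hundred sq ft of floor area.

Interpretation:
- Floor area up by 1 hundred sq ft → predicted house price increases by 11.9327 thousand dollars
- The effect is assumed constant over the observed range of x (linearity)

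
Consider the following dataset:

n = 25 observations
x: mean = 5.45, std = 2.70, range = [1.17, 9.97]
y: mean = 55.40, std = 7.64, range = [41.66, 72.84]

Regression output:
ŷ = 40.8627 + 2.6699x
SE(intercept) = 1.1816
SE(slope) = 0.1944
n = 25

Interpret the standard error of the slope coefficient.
The slope 2.6699 is pinned down to within about ±0.1944 (one SE) by these data — relative uncertainty 7.3%, i.e. precise.

SE(β̂₁) = s / √Sxx, where s is the residual standard deviation and Sxx = Σ(x − x̄)². It is the yardstick for how far β̂₁ = 2.6699 could plausibly be from the true slope.

Relative precision:
- SE / |β̂₁| = 0.1944 / 2.6699 = 7.3%
- Rule of thumb (under 20%: precise; 20% to under 50%: moderately precise; 50% or more: imprecise) → precise

Rough 95% range (±2 SE): 2.6699 ± 0.3888 → (2.2811, 3.0587).

What drives SE(β̂₁): larger n (here n = 25) → smaller SE; wider spread of x values → smaller SE; more residual scatter → larger SE.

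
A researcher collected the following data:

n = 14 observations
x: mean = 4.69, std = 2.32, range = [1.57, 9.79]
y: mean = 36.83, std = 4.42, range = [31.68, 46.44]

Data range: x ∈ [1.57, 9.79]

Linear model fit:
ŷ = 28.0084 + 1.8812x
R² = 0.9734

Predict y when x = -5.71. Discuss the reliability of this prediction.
The equation gives ŷ = 17.2667; however x = -5.71 is 7.28 units below the observed range, so this extrapolated value should not be trusted.

Prediction calculation:
ŷ = 28.0084 + 1.8812 × (-5.71)
ŷ = 17.2667

Reliability:
- Data range: x ∈ [1.57, 9.79]
- Prediction point: x = -5.71 is 7.28 units below the observed range → this is EXTRAPOLATION, not interpolation

Why that matters here:
- R² describes fit only over the sampled x values; it says nothing about behaviour beyond them
- There are no observations near this x to validate the fitted line there
- The linear relationship may not hold outside the observed range

Report the number if required, but flag clearly that it is an extrapolation.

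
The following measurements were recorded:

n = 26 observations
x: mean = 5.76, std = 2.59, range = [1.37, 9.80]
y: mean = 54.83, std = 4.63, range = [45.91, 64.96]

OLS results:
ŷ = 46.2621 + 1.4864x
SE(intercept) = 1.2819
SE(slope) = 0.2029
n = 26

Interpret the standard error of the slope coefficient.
SE(slope) = 0.2029 measures the uncertainty in the estimated slope. The coefficient is estimated precisely (SE/|β̂₁| = 13.7%).

SE(β̂₁) = 0.2029 says: if we drew many samples of n = 26 from the same population and refit each time, the fitted slopes would scatter with a standard deviation of roughly 0.2029 around the true β₁.

Relative precision:
- SE / |β̂₁| = 0.2029 / 1.4864 = 13.7%
- Rule of thumb (under 20%: precise; 20% to under 50%: moderately precise; 50% or more: imprecise) → precise

Link to the t-test: t = β̂₁ / SE(β̂₁) = 1.4864 / 0.2029 = 7.3258, the statistic for H₀: β₁ = 0.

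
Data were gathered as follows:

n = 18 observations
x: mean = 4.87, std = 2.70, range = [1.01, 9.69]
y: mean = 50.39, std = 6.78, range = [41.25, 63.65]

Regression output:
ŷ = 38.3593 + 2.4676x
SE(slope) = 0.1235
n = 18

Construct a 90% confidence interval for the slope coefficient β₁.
The 90% CI for β₁ is (2.2520, 2.6832)

Confidence interval for the slope:

The 90% CI for β₁ is: β̂₁ ± t*(α/2, n-2) × SE(β̂₁)

Step 1: Find critical t-value
- Confidence level = 0.9
- Degrees of freedom = n - 2 = 18 - 2 = 16
- t*(α/2, 16) = 1.7459

Step 2: Calculate margin of error
Margin = 1.7459 × 0.1235 = 0.2156

Step 3: Construct interval
CI = 2.4676 ± 0.2156
CI = (2.2520, 2.6832)

Interpretation: intervals built this way capture the true β₁ in 90% of repeated samples; here the plausible range for the per-unit effect of x on y is 2.2520 to 2.6832.
Both endpoints are positive, so the data support a genuinely positive slope at this confidence level.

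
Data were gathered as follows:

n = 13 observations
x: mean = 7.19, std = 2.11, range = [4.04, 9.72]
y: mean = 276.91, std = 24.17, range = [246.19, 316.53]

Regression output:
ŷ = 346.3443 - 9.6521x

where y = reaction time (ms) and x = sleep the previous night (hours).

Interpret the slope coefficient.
An increase of one hour in sleep is associated with a 9.6521 ms decrease in predicted reaction time.

β₁ = -9.6521 is the change in predicted reaction time (ms) per additional hour of sleep.

Interpretation:
- Sleep up by 1 hour → predicted reaction time decreases by 9.6521 ms
- This is a linear approximation: the same per-unit change is assumed across the whole observed x range

(β₀ = 346.3443 is the fitted value at x = 0 and is not part of the slope interpretation.)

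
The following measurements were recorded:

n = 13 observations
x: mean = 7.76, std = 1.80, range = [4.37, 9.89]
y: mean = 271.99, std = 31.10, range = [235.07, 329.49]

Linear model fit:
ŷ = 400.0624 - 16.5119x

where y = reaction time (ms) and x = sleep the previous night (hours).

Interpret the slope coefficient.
On average, reaction time is about 16.5119 ms lower for every extra hour of sleep.

The slope β₁ = -16.5119 gives the rate at which the fitted reaction time changes with sleep.

Interpretation:
- Sleep up by 1 hour → predicted reaction time decreases by 16.5119 ms
- This is a linear approximation: the same per-unit change is assumed across the whole observed x range

(β₀ = 400.0624 is the fitted value at x = 0 and is not part of the slope interpretation.)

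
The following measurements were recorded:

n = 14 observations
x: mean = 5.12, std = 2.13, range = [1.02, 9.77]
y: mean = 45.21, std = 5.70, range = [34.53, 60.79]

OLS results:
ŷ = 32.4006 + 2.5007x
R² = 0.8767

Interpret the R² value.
About 87.67% of the variability in y is accounted for by the regression on x (R² = 0.8767) — a strong linear fit.

The coefficient of determination R² is the fraction of the total variation in y that the fitted line accounts for.

Here R² = 0.8767:
- Explained: 87.67% of the variation in y
- Unexplained (residual): 100% − 87.67% = 12.33%
- Rule of thumb (below 0.3 weak; 0.3 to below 0.7 moderate; 0.7 and above strong) → strong

Calculation: R² = 1 − (SS_res / SS_tot), where SS_res is the sum of squared residuals and SS_tot the total sum of squares.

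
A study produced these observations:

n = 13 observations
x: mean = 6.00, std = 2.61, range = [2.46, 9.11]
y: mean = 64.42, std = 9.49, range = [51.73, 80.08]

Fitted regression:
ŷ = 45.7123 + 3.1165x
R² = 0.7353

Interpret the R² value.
R² = 0.7353 means 73.53% of the variation in y is explained by the linear relationship with x. This indicates a strong fit.

R² = 1 − SS_res/SS_tot compares the residual scatter to the total scatter of y about its mean.

Here R² = 0.7353:
- Explained: 73.53% of the variation in y
- Unexplained (residual): 100% − 73.53% = 26.47%
- Rule of thumb (below 0.3 weak; 0.3 to below 0.7 moderate; 0.7 and above strong) → strong

Note: R² says nothing about causation, and a high R² does not by itself mean the linear form is appropriate — check the residuals.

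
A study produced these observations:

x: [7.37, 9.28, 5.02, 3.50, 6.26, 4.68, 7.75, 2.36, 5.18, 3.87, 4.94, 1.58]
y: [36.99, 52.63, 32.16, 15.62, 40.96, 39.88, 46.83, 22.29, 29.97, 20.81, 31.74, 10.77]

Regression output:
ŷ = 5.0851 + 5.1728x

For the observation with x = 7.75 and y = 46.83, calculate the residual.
Residual = 1.6557

The residual is the difference between the actual value and the predicted value:

Residual = y - ŷ

Step 1: Calculate predicted value
ŷ = 5.0851 + 5.1728 × 7.75
ŷ = 45.1743

Step 2: Calculate residual
Residual = 46.83 - 45.1743
Residual = 1.6557

Interpretation: the model underestimates the actual value by 1.6557 at this point (positive residual → observation lies above the fitted line).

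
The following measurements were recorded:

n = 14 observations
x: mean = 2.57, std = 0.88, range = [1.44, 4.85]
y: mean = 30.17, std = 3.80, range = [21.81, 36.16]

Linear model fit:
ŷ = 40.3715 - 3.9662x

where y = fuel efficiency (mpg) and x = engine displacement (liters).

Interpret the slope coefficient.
An increase of one liter in engine displacement is associated with a 3.9662 mpg decrease in predicted fuel efficiency.

The slope β₁ = -3.9662 gives the rate at which the fitted fuel efficiency changes with engine displacement.

Interpretation:
- Engine displacement up by 1 liter → predicted fuel efficiency decreases by 3.9662 mpg
- This is a linear approximation: the same per-unit change is assumed across the whole observed x range
- The slope describes association in these data, not necessarily a causal effect

The intercept β₀ = 40.3715 is the predicted fuel efficiency when engine displacement = 0; since the smallest observed x is 1.44, this is an extrapolation and mainly anchors the line.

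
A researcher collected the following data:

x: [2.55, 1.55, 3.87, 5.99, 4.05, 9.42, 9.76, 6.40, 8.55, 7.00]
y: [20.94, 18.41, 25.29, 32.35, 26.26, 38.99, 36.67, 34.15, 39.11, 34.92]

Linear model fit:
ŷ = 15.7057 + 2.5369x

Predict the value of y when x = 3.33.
ŷ = 24.1536

x = 3.33 lies inside the observed range [1.55, 9.76], so the fitted equation applies directly:

ŷ = 15.7057 + 2.5369 × 3.33
ŷ = 15.7057 + 8.4479
ŷ = 24.1536

This is the fitted mean response at that x — an individual observation would come with a wider prediction interval.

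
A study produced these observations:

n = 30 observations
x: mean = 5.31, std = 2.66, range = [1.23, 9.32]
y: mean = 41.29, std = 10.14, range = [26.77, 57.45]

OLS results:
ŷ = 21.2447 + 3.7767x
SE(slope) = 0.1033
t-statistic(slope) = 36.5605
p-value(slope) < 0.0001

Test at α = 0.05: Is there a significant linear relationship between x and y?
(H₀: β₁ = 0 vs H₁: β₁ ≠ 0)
p-value < 0.0001 < α = 0.05, so we reject H₀. The relationship is significant.

Hypothesis test for the slope coefficient:

H₀: β₁ = 0 (no linear relationship)
H₁: β₁ ≠ 0 (linear relationship exists)

Test statistic: t = β̂₁ / SE(β̂₁) = 3.7767 / 0.1033 = 36.5605

The p-value (<0.0001) is the probability, under H₀, of a t-statistic at least as extreme as |t| = 36.5605 (two-sided, df = n − 2 = 28).

Decision rule: reject H₀ if p-value < α.
p-value < 0.0001 < α = 0.05 → reject H₀.

There is sufficient evidence at the 5% significance level to conclude that a linear relationship exists between x and y.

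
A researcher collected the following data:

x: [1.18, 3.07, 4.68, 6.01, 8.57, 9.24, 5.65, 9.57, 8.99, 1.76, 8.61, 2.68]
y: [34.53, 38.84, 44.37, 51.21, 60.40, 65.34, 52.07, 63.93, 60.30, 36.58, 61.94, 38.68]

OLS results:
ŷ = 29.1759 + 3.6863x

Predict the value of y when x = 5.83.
ŷ = 50.6670

x = 5.83 lies inside the observed range [1.18, 9.57], so the fitted equation applies directly:

ŷ = 29.1759 + 3.6863 × 5.83
ŷ = 29.1759 + 21.4911
ŷ = 50.6670

This is the fitted mean response at that x — an individual observation would come with a wider prediction interval.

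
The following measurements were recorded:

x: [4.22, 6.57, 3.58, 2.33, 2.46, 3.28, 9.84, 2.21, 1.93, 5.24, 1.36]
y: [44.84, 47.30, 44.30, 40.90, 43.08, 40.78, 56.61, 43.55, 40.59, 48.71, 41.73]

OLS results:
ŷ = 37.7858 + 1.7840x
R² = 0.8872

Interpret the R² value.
About 88.72% of the variability in y is accounted for by the regression on x (R² = 0.8872) — a strong linear fit.

R² = 1 − SS_res/SS_tot compares the residual scatter to the total scatter of y about its mean.

Here R² = 0.8872:
- Explained: 88.72% of the variation in y
- Unexplained (residual): 100% − 88.72% = 11.28%
- Rule of thumb (below 0.3 weak; 0.3 to below 0.7 moderate; 0.7 and above strong) → strong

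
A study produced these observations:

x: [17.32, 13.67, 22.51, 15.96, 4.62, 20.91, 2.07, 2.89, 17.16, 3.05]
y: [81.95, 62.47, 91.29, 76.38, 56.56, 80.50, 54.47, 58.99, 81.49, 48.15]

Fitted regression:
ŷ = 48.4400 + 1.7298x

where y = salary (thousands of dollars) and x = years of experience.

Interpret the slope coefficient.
On average, salary is about 1.7298 thousand dollars higher for every extra year of experience.

The slope β₁ = 1.7298 gives the rate at which the fitted salary changes with experience.

Interpretation:
- Experience up by 1 year → predicted salary increases by 1.7298 thousand dollars
- The effect is assumed constant over the observed range of x (linearity)
- The slope describes association in these data, not necessarily a causal effect

(β₀ = 48.4400 is the fitted value at x = 0 and is not part of the slope interpretation.)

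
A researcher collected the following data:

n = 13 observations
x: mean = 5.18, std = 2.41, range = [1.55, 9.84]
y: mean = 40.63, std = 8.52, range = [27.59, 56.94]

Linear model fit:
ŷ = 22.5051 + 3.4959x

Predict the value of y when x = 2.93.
ŷ = 32.7481

Plug x = 2.93 into the fitted line:

ŷ = 22.5051 + 3.4959 × 2.93
ŷ = 22.5051 + 10.2430
ŷ = 32.7481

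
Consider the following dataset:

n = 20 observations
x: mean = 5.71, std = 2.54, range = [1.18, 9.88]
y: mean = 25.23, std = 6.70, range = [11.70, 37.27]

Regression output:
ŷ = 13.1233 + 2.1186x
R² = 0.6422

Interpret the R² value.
R² = 0.6422 means 64.22% of the variation in y is explained by the linear relationship with x. This indicates a moderate fit.

R² (coefficient of determination) measures the proportion of variance in y explained by the regression model.

Here R² = 0.6422:
- Explained: 64.22% of the variation in y
- Unexplained (residual): 100% − 64.22% = 35.78%
- Rule of thumb (below 0.3 weak; 0.3 to below 0.7 moderate; 0.7 and above strong) → moderate

Equivalently, for simple linear regression R² = r², so |r| = √0.6422 ≈ 0.8014.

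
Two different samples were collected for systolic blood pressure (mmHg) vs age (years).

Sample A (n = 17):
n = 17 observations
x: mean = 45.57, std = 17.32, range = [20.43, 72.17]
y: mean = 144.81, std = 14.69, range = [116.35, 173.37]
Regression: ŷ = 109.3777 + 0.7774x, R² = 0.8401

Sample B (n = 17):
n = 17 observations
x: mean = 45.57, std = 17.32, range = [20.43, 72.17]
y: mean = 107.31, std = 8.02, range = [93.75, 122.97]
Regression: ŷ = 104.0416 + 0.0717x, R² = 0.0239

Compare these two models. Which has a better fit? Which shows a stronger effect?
Model A has the better fit (R² = 0.8401 vs 0.0239). Model A shows the stronger effect (|β₁| = 0.7774 vs 0.0717).

Model Comparison:

Fit — compare R²:
- Model A: R² = 0.8401 → 84.01% of variance in blood pressure explained
- Model B: R² = 0.0239 → 2.39% of variance in blood pressure explained
- 0.8401 > 0.0239 → Model A has the better fit

Which has the larger per-year effect? (|β₁|)
- Model A: β₁ = 0.7774 → predicted blood pressure rises 0.7774 mmHg per additional year of age
- Model B: β₁ = 0.0717 → predicted blood pressure rises 0.0717 mmHg per additional year of age
- |0.7774| > |0.0717| → Model A shows the stronger marginal effect

Note: The two samples could reflect different populations, time periods, or measurement quality.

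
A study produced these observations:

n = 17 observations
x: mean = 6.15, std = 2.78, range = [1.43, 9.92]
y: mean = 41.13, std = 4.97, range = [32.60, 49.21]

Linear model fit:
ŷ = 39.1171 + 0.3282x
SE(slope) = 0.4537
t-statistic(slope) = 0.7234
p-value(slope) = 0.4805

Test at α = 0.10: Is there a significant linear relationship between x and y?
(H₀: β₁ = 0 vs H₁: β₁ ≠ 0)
p-value = 0.4805 ≥ α = 0.10, so we fail to reject H₀. The relationship is not significant.

Hypothesis test for the slope coefficient:

H₀: β₁ = 0 (no linear relationship)
H₁: β₁ ≠ 0 (linear relationship exists)

Test statistic: t = β̂₁ / SE(β̂₁) = 0.3282 / 0.4537 = 0.7234

p = 0.4805: how often a slope estimate this far from 0 (in SE units) would arise by chance if β₁ were truly 0.

Decision rule: reject H₀ if p-value < α.
p-value = 0.4805 ≥ α = 0.10 → fail to reject H₀.

Conclusion: the linear association between x and y is not significant at the 10% level.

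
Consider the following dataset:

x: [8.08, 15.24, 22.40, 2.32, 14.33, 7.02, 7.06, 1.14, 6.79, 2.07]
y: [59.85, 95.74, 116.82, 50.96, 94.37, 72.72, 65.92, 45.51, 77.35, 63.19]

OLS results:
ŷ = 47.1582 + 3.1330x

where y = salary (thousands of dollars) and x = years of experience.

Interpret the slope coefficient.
On average, salary is about 3.1330 thousand dollars higher for every extra year of experience.

The slope coefficient β₁ = 3.1330 represents the marginal effect of experience on salary.

Interpretation:
- Experience up by 1 year → predicted salary increases by 3.1330 thousand dollars
- The effect is assumed constant over the observed range of x (linearity)
- The slope describes association in these data, not necessarily a causal effect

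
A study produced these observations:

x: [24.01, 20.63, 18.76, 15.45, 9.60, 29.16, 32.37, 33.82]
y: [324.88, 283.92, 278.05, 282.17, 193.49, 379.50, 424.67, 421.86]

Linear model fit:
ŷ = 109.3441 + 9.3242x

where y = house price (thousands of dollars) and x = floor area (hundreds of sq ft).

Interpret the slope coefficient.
An increase of one hundred sq ft in floor area is associated with a 9.3242 thousand dollars increase in predicted house price.

The slope coefficient β₁ = 9.3242 represents the marginal effect of floor area on house price.

Interpretation:
- Floor area up by 1 hundred sq ft → predicted house price increases by 9.3242 thousand dollars
- The effect is assumed constant over the observed range of x (linearity)

The intercept β₀ = 109.3441 is the predicted house price when floor area = 0; since the smallest observed x is 9.60, this is an extrapolation and mainly anchors the line.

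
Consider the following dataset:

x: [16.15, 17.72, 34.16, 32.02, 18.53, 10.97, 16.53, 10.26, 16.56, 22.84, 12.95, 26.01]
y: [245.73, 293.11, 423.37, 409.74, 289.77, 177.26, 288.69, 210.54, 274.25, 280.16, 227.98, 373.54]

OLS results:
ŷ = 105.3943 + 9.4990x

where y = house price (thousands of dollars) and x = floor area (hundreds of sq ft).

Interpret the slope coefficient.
On average, house price is about 9.4990 thousand dollars higher for every extra hundred sq ft of floor area.

β₁ = 9.4990 is the change in predicted house price (thousand dollars) per additional hundred sq ft of floor area.

Interpretation:
- Floor area up by 1 hundred sq ft → predicted house price increases by 9.4990 thousand dollars
- The effect is assumed constant over the observed range of x (linearity)
- The sign (+) gives the direction; the magnitude 9.4990 gives the size of the effect per hundred sq ft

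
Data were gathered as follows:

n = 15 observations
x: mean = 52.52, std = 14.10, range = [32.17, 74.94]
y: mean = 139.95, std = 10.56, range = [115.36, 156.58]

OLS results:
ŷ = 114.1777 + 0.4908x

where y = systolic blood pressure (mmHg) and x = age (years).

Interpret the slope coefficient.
On average, blood pressure is about 0.4908 mmHg higher for every extra year of age.

The slope β₁ = 0.4908 gives the rate at which the fitted blood pressure changes with age.

Interpretation:
- Age up by 1 year → predicted blood pressure increases by 0.4908 mmHg
- This is a linear approximation: the same per-unit change is assumed across the whole observed x range
- The sign (+) gives the direction; the magnitude 0.4908 gives the size of the effect per year

The intercept β₀ = 114.1777 is the predicted blood pressure when age = 0; since the smallest observed x is 32.17, this is an extrapolation and mainly anchors the line.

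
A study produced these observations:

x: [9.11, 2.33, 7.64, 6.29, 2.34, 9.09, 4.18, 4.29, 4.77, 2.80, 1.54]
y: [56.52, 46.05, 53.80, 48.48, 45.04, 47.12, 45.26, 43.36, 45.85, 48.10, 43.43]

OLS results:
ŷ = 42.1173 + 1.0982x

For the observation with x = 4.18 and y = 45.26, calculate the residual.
Residual = -1.4478

The residual is the difference between the actual value and the predicted value:

Residual = y - ŷ

Step 1: Calculate predicted value
ŷ = 42.1173 + 1.0982 × 4.18
ŷ = 46.7078

Step 2: Calculate residual
Residual = 45.26 - 46.7078
Residual = -1.4478

Interpretation: the model overestimates the actual value by 1.4478 at this point (negative residual → observation lies below the fitted line).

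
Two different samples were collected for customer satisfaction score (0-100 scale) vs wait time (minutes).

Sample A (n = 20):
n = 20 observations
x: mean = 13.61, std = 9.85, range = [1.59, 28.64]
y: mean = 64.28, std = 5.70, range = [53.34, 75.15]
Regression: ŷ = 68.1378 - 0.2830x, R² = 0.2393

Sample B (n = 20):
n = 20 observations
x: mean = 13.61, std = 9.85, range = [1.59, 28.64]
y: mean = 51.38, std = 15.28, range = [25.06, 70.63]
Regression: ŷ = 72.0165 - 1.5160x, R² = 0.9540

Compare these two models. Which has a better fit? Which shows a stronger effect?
Model B has the better fit (R² = 0.9540 vs 0.2393). Model B shows the stronger effect (|β₁| = 1.5160 vs 0.2830).

Model Comparison:

Fit — compare R²:
- Model A: R² = 0.2393 → 23.93% of variance in satisfaction score explained
- Model B: R² = 0.9540 → 95.40% of variance in satisfaction score explained
- 0.9540 > 0.2393 → Model B has the better fit

Which has the larger per-minute effect? (|β₁|)
- Model A: β₁ = -0.2830 → predicted satisfaction score falls 0.2830 points per additional minute of wait time
- Model B: β₁ = -1.5160 → predicted satisfaction score falls 1.5160 points per additional minute of wait time
- |-0.2830| < |-1.5160| → Model B shows the stronger marginal effect

Note: A steeper slope doesn't make a better model if the scatter around the line is large.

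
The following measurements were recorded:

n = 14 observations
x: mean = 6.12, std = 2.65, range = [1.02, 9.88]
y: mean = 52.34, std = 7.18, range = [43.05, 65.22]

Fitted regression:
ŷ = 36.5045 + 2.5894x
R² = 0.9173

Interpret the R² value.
R² = 0.9173 means 91.73% of the variation in y is explained by the linear relationship with x. This indicates a strong fit.

R² (coefficient of determination) measures the proportion of variance in y explained by the regression model.

Here R² = 0.9173:
- Explained: 91.73% of the variation in y
- Unexplained (residual): 100% − 91.73% = 8.27%
- Rule of thumb (below 0.3 weak; 0.3 to below 0.7 moderate; 0.7 and above strong) → strong

Note: R² says nothing about causation, and a high R² does not by itself mean the linear form is appropriate — check the residuals.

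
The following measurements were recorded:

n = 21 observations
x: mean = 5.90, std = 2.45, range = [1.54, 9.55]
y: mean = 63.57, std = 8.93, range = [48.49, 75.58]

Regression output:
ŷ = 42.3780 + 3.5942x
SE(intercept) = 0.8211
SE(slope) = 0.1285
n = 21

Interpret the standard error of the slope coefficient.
SE(slope) = 0.1285 measures the uncertainty in the estimated slope. The coefficient is estimated precisely (SE/|β̂₁| = 3.6%).

SE(β̂₁) = s / √Sxx, where s is the residual standard deviation and Sxx = Σ(x − x̄)². It is the yardstick for how far β̂₁ = 3.5942 could plausibly be from the true slope.

Relative precision:
- SE / |β̂₁| = 0.1285 / 3.5942 = 3.6%
- Rule of thumb (under 20%: precise; 20% to under 50%: moderately precise; 50% or more: imprecise) → precise

Rough 95% range (±2 SE): 3.5942 ± 0.2570 → (3.3372, 3.8512).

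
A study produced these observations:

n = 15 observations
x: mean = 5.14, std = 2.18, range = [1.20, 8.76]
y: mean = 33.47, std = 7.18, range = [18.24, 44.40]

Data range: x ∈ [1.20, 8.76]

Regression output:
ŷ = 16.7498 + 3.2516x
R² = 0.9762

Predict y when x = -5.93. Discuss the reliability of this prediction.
ŷ = -2.5322 (extrapolation — x = -5.93 lies outside [1.20, 8.76], so reliability is low).

Prediction calculation:
ŷ = 16.7498 + 3.2516 × (-5.93)
ŷ = -2.5322

Reliability:
- Data range: x ∈ [1.20, 8.76]
- Prediction point: x = -5.93 is 7.13 units below the observed range → this is EXTRAPOLATION, not interpolation

Why that matters here:
- R² describes fit only over the sampled x values; it says nothing about behaviour beyond them
- There are no observations near this x to validate the fitted line there
- The linear relationship may not hold outside the observed range

A defensible statement: 'if the linear trend continued to x = -5.93, y would be about -2.5322' — the premise is untested.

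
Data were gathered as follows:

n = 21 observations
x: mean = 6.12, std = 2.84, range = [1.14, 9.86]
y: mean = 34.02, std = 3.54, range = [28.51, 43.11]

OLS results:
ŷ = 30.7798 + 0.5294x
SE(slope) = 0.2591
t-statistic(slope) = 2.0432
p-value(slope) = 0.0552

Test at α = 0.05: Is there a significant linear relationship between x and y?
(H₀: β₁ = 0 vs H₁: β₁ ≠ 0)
Fail to reject H₀: p-value = 0.0552 ≥ α = 0.05. The linear relationship is not significant at the 5% level.

Hypothesis test for the slope coefficient:

H₀: β₁ = 0 (no linear relationship)
H₁: β₁ ≠ 0 (linear relationship exists)

Test statistic: t = β̂₁ / SE(β̂₁) = 0.5294 / 0.2591 = 2.0432

p = 0.0552: how often a slope estimate this far from 0 (in SE units) would arise by chance if β₁ were truly 0.

Decision rule: reject H₀ if p-value < α.
p-value = 0.0552 ≥ α = 0.05 → fail to reject H₀.

Conclusion: the linear association between x and y is not significant at the 5% level.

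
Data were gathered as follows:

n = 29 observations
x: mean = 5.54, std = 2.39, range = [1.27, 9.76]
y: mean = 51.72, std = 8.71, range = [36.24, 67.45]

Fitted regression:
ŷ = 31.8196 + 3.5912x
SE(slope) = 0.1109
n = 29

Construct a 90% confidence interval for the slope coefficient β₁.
The 90% CI for β₁ is (3.4023, 3.7801)

Confidence interval for the slope:

The 90% CI for β₁ is: β̂₁ ± t*(α/2, n-2) × SE(β̂₁)

Step 1: Find critical t-value
- Confidence level = 0.9
- Degrees of freedom = n - 2 = 29 - 2 = 27
- t*(α/2, 27) = 1.7033

Step 2: Calculate margin of error
Margin = 1.7033 × 0.1109 = 0.1889

Step 3: Construct interval
CI = 3.5912 ± 0.1889
CI = (3.4023, 3.7801)

Interpretation: We are 90% confident that the true slope β₁ lies between 3.4023 and 3.7801.
The interval does not include 0, suggesting a significant linear relationship.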